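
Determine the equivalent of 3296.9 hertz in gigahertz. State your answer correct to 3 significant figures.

3.30 × 10^-6 GHz

1 Hz = 1.00000 × 10^-9 GHz.
So 3296.9 × 1.00000 × 10^-9 ≈ 3.30 × 10^-6 GHz.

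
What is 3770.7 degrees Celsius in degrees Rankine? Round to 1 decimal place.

7278.9 °R

°R = (°C + 273.15) × 9/5.
Applying the formula gives 7278.9 °R.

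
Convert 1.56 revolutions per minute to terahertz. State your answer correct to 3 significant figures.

1 revolution per minute = 1.66667e-14 terahertz.
So 1.56 × 1.66667e-14 ≈ 2.60e-14 THz.

2.60e-14 terahertz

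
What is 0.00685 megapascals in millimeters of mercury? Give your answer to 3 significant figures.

51.4 millimeters of mercury

1 MPa = 7500.62 millimeters of mercury.
0.00685 × 7500.62 ≈ 51.4 mmHg.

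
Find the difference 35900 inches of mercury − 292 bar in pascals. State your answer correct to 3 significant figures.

35900 inHg = 1.21571e+8 Pa and 292 bar = 2.92000e+7 Pa.
1.21571e+8 − 2.92000e+7 ≈ 9.24e+7 Pa.

9.24e+7 Pa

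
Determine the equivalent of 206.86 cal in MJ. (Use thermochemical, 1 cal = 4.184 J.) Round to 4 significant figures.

0.0008655 MJ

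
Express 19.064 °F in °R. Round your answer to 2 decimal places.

°R = °F + 459.67.
Applying the formula gives 478.73 °R.

478.73 °R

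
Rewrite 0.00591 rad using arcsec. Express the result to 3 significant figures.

1220 arcsec

1 rad = 206265 arcseconds.
Thus 0.00591 × 206265 ≈ 1220 arcsec.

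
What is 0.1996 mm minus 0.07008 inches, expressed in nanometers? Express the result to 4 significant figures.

0.1996 mm = 199600 nm and 0.07008 in = 1.78003 × 10^6 nm.
199600 − 1.78003 × 10^6 ≈ -1.580 × 10^6 nm.

-1.580 × 10^6 nm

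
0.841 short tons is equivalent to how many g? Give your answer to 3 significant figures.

763000 grams

1 short ton = 907185 g.
So 0.841 × 907185 ≈ 763000 g.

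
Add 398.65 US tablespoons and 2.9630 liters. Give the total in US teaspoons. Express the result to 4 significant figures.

398.65 US tbsp = 1195.95 US tsp and 2.9630 L = 601.146 US tsp.
1195.95 + 601.146 ≈ 1797 US tsp.

1797 US teaspoons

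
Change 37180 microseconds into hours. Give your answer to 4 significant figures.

1 microsecond = 2.77778 × 10^-10 h.
Then 37180 × 2.77778 × 10^-10 ≈ 1.033 × 10^-5 h.

1.033 × 10^-5 h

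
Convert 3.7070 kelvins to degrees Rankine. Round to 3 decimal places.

°R = K × 9/5.
Applying the formula gives 6.673 °R.

6.673 °R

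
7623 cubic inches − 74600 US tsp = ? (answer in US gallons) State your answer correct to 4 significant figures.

7623 in³ = 33.0000 US gal and 74600 US tsp = 97.1354 US gal.
33.0000 − 97.1354 ≈ -64.14 US gal.

-64.14 US gal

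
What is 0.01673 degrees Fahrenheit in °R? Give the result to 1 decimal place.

459.7 degrees Rankine

°R = °F + 459.67.
Applying the formula gives 459.7 °R.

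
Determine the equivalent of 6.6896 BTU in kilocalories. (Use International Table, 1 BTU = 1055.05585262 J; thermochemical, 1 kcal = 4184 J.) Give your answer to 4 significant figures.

1.687 kilocalories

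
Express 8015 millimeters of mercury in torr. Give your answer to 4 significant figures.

1 mmHg = 1.00000 torr.
So 8015 × 1.00000 ≈ 8015 torr.

8015 torr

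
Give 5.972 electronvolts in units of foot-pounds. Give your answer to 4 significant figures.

7.057 × 10^-19 foot-pounds

1 electronvolt = 1.18170 × 10^-19 foot-pounds.
Then 5.972 × 1.18170 × 10^-19 ≈ 7.057 × 10^-19 ft·lbf.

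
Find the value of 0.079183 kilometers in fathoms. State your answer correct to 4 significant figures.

43.30 fathom

1 km = 546.807 fathoms.
Thus 0.079183 × 546.807 ≈ 43.30 fathom.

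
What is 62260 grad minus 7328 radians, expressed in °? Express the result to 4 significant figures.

62260 grad = 56034.0 ° and 7328 rad = 419863 °.
56034.0 − 419863 ≈ -363800 °.

-363800 °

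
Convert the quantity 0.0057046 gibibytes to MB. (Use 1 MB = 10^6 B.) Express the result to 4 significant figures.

1 gibibyte = 1073.74 MB.
So 0.0057046 × 1073.74 ≈ 6.125 MB.

6.125 megabytes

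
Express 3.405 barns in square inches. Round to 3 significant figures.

1 barn = 1.55000e-25 in².
So 3.405 × 1.55000e-25 ≈ 5.28e-25 in².

5.28e-25 square inches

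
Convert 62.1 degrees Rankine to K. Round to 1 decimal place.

34.5 K

°R = K × 9/5.
Applying the formula gives 34.5 K.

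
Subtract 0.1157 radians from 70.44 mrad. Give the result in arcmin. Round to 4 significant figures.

-155.6 arcminutes

70.44 mrad = 242.155 arcmin and 0.1157 rad = 397.747 arcmin.
242.155 − 397.747 ≈ -155.6 arcmin.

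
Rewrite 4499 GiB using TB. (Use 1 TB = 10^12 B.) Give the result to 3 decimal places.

1 gibibyte = 0.00107374 TB.
So 4499 × 0.00107374 ≈ 4.831 TB.

4.831 TB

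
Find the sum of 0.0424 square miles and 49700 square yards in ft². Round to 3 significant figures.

0.0424 mi² = 1.18204 × 10^6 ft² and 49700 yd² = 447300 ft².
1.18204 × 10^6 + 447300 ≈ 1.63 × 10^6 ft².

1.63 × 10^6 square feet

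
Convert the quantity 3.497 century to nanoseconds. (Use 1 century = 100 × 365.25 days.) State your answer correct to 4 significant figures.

1.104 × 10^19 nanoseconds

1 century = 3.15576 × 10^18 ns.
Then 3.497 × 3.15576 × 10^18 ≈ 1.104 × 10^19 ns.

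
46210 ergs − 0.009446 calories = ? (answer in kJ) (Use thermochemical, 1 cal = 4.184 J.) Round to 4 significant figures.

-3.490 × 10^-5 kJ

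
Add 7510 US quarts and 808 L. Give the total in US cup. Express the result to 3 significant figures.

33500 US cup

7510 US qt = 30040.0 US cup and 808 L = 3415.22 US cup.
30040.0 + 3415.22 ≈ 33500 US cup.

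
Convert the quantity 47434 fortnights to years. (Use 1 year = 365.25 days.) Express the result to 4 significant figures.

1 fortnight = 0.0383299 yr.
Thus 47434 × 0.0383299 ≈ 1818 yr.

1818 yr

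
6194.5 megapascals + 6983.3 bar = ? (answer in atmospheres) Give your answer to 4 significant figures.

68030 atmospheres

6194.5 MPa = 61135.0 atm and 6983.3 bar = 6891.98 atm.
61135.0 + 6891.98 ≈ 68030 atm.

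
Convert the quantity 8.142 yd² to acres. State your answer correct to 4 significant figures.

1 yd² = 0.000206612 acre.
Thus 8.142 × 0.000206612 ≈ 0.001682 acre.

0.001682 acre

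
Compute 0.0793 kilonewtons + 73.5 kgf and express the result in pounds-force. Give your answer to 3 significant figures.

0.0793 kN = 17.8273 lbf and 73.5 kgf = 162.040 lbf.
17.8273 + 162.040 ≈ 180 lbf.

180 pounds-force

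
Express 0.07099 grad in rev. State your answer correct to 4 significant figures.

1 gradian = 0.00250000 rev.
Then 0.07099 × 0.00250000 ≈ 0.0001775 rev.

0.0001775 rev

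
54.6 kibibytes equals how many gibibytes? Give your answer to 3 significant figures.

1 kibibyte = 9.53674 × 10^-7 gibibytes.
So 54.6 × 9.53674 × 10^-7 ≈ 5.21 × 10^-5 GiB.

5.21 × 10^-5 GiB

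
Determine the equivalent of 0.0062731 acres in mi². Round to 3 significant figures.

9.80e-6 mi²

1 acre = 0.00156250 mi².
0.0062731 × 0.00156250 ≈ 9.80e-6 mi².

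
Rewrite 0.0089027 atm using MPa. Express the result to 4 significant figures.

1 atm = 0.101325 megapascals.
0.0089027 × 0.101325 ≈ 0.0009021 MPa.

0.0009021 MPa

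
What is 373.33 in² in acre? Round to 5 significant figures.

5.9517 × 10^-5 acre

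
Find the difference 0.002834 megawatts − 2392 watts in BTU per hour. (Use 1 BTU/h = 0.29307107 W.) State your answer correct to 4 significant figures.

1508 BTU per hour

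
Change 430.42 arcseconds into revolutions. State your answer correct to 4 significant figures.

1 arcsecond = 7.71605e-7 rev.
So 430.42 × 7.71605e-7 ≈ 0.0003321 rev.

0.0003321 revolutions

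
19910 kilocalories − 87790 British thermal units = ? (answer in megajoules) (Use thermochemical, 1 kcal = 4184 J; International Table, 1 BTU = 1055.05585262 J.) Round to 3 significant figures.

-9.32 MJ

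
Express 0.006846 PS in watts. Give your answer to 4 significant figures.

5.035 W

1 metric horsepower = 735.499 W.
0.006846 × 735.499 ≈ 5.035 W.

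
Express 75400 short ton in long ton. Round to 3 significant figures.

67300 long ton

1 short ton = 0.892857 long ton.
Then 75400 × 0.892857 ≈ 67300 long ton.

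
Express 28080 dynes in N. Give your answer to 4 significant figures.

0.2808 N

1 dyne = 1.00000e-5 N.
Thus 28080 × 1.00000e-5 ≈ 0.2808 N.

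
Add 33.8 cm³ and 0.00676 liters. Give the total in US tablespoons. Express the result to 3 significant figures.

2.74 US tbsp

33.8 cm³ = 2.28583 US tbsp and 0.00676 L = 0.457166 US tbsp.
2.28583 + 0.457166 ≈ 2.74 US tbsp.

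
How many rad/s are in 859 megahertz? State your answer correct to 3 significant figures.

5.40e+9 radians per second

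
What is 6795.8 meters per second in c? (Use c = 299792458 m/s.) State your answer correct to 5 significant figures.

1 m/s = 3.33564e-9 c.
6795.8 × 3.33564e-9 ≈ 2.2668e-5 c.

2.2668e-5 times the speed of light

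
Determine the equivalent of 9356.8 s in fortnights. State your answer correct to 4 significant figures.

1 s = 8.26720 × 10^-7 fortnight.
Then 9356.8 × 8.26720 × 10^-7 ≈ 0.007735 fortnight.

0.007735 fortnight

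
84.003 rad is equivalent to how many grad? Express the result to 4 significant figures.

1 radian = 63.6620 grad.
Then 84.003 × 63.6620 ≈ 5348 grad.

5348 grad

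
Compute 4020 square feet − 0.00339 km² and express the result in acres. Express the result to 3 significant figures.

4020 ft² = 0.0922865 acre and 0.00339 km² = 0.837687 acre.
0.0922865 − 0.837687 ≈ -0.745 acre.

-0.745 acres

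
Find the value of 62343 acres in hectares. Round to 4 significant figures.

25230 hectares

1 acre = 0.404686 ha.
So 62343 × 0.404686 ≈ 25230 ha.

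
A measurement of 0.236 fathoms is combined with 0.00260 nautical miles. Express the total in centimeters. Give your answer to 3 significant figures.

525 cm

0.236 fathom = 43.1597 cm and 0.00260 nmi = 481.520 cm.
43.1597 + 481.520 ≈ 525 cm.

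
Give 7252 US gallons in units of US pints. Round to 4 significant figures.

1 US gal = 8.00000 US pints.
Then 7252 × 8.00000 ≈ 58020 US pt.

58020 US pt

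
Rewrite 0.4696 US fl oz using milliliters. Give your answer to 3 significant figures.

13.9 milliliters

1 US fluid ounce = 29.5735 milliliters.
Thus 0.4696 × 29.5735 ≈ 13.9 mL.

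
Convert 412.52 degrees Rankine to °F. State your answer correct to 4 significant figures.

-47.15 °F

°R = °F + 459.67.
Applying the formula gives -47.15 °F.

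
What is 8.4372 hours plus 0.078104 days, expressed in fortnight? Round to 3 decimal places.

8.4372 h = 0.0251107 fortnight and 0.078104 d = 0.00557886 fortnight.
0.0251107 + 0.00557886 ≈ 0.031 fortnight.

0.031 fortnight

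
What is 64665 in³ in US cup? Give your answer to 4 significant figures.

4479 US cups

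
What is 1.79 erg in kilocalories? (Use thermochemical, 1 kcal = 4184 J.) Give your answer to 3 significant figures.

1 erg = 2.39006e-11 kcal.
So 1.79 × 2.39006e-11 ≈ 4.28e-11 kcal.

4.28e-11 kcal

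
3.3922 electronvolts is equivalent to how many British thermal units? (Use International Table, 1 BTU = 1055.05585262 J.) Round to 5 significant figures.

5.1513e-22 BTU

1 electronvolt = 1.51857e-22 BTU.
3.3922 × 1.51857e-22 ≈ 5.1513e-22 BTU.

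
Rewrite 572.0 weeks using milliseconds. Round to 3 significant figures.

3.46 × 10^11 ms

1 week = 6.04800 × 10^8 milliseconds.
Then 572.0 × 6.04800 × 10^8 ≈ 3.46 × 10^11 ms.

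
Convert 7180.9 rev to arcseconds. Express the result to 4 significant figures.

9.306 × 10^9 arcsec

1 revolution = 1.29600 × 10^6 arcsec.
7180.9 × 1.29600 × 10^6 ≈ 9.306 × 10^9 arcsec.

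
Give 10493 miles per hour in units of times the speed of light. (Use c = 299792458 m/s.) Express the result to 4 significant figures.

1.565 × 10^-5 c

1 mph = 1.49116 × 10^-9 times the speed of light.
Thus 10493 × 1.49116 × 10^-9 ≈ 1.565 × 10^-5 c.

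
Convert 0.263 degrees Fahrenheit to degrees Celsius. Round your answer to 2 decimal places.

-17.63 °C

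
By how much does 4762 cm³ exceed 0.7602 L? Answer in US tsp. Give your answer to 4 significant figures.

811.9 US tsp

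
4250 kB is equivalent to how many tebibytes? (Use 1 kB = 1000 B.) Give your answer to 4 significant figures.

3.865 × 10^-6 tebibytes

1 kB = 9.09495 × 10^-10 tebibytes.
So 4250 × 9.09495 × 10^-10 ≈ 3.865 × 10^-6 TiB.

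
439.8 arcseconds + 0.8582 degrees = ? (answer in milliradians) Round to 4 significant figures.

17.11 milliradians

439.8 arcsec = 2.13221 mrad and 0.8582 ° = 14.9784 mrad.
2.13221 + 14.9784 ≈ 17.11 mrad.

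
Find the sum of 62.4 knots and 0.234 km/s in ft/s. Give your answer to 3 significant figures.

62.4 kn = 105.319 ft/s and 0.234 km/s = 767.717 ft/s.
105.319 + 767.717 ≈ 873 ft/s.

873 ft/s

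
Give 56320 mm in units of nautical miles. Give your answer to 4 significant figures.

0.03041 nautical miles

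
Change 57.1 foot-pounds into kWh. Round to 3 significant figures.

2.15 × 10^-5 kWh

1 ft·lbf = 3.76616 × 10^-7 kilowatt-hours.
So 57.1 × 3.76616 × 10^-7 ≈ 2.15 × 10^-5 kWh.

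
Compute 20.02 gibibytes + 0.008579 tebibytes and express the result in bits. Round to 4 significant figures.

2.474e+11 bit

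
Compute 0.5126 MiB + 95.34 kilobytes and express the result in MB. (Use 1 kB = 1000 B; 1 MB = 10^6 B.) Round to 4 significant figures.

0.6328 MB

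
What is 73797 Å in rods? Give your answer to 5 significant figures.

1.4674e-6 rod

1 angstrom = 1.98839e-11 rod.
So 73797 × 1.98839e-11 ≈ 1.4674e-6 rod.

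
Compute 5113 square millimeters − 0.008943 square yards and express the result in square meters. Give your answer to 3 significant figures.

-0.00236 square meters

5113 mm² = 0.00511300 m² and 0.008943 yd² = 0.00747749 m².
0.00511300 − 0.00747749 ≈ -0.00236 m².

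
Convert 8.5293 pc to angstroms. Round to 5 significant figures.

2.6319 × 10^27 Å

1 parsec = 3.08568 × 10^26 angstroms.
8.5293 × 3.08568 × 10^26 ≈ 2.6319 × 10^27 Å.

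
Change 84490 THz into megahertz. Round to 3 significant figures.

1 THz = 1.00000 × 10^6 megahertz.
Thus 84490 × 1.00000 × 10^6 ≈ 8.45 × 10^10 MHz.

8.45 × 10^10 MHz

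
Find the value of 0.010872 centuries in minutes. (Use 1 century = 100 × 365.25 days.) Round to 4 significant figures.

571800 min

1 century = 5.25960e+7 minutes.
Then 0.010872 × 5.25960e+7 ≈ 571800 min.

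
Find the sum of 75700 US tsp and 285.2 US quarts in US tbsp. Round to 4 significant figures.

43490 US tbsp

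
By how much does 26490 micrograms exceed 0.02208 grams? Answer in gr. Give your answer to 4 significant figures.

0.06806 gr

26490 μg = 0.408803 gr and 0.02208 g = 0.340746 gr.
0.408803 − 0.340746 ≈ 0.06806 gr.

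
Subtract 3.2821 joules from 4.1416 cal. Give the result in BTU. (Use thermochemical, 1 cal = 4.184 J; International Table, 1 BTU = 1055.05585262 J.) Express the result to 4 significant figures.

4.1416 cal = 0.0164242 BTU and 3.2821 J = 0.00311083 BTU.
0.0164242 − 0.00311083 ≈ 0.01331 BTU.

0.01331 BTU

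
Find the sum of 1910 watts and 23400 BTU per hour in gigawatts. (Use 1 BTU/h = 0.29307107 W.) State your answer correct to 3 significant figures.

8.77 × 10^-6 GW

1910 W = 1.91000 × 10^-6 GW and 23400 BTU/h = 6.85786 × 10^-6 GW.
1.91000 × 10^-6 + 6.85786 × 10^-6 ≈ 8.77 × 10^-6 GW.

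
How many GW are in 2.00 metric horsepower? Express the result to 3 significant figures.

1 metric horsepower = 7.35499 × 10^-7 gigawatts.
So 2.00 × 7.35499 × 10^-7 ≈ 1.47 × 10^-6 GW.

1.47 × 10^-6 GW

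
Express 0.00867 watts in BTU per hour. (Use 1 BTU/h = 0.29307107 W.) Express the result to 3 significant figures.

0.0296 BTU per hour

1 watt = 3.41214 BTU/h.
So 0.00867 × 3.41214 ≈ 0.0296 BTU/h.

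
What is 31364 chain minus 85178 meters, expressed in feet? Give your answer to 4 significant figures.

31364 chain = 2.07002e+6 ft and 85178 m = 279455 ft.
2.07002e+6 − 279455 ≈ 1.791e+6 ft.

1.791e+6 ft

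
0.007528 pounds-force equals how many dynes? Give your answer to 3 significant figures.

3350 dyn

1 pound-force = 444822 dyn.
Then 0.007528 × 444822 ≈ 3350 dyn.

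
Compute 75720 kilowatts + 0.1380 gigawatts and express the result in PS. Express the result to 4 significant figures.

75720 kW = 102951 PS and 0.1380 GW = 187628 PS.
102951 + 187628 ≈ 290600 PS.

290600 PS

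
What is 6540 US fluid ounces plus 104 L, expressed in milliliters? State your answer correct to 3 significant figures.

297000 milliliters

6540 US fl oz = 193411 mL and 104 L = 104000 mL.
193411 + 104000 ≈ 297000 mL.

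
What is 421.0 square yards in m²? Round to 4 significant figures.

1 square yard = 0.836127 m².
Thus 421.0 × 0.836127 ≈ 352.0 m².

352.0 m²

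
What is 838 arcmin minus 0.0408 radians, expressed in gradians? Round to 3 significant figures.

12.9 grad

838 arcmin = 15.5185 grad and 0.0408 rad = 2.59741 grad.
15.5185 − 2.59741 ≈ 12.9 grad.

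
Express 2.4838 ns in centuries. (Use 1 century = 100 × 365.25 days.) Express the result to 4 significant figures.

7.871e-19 century

1 nanosecond = 3.16881e-19 century.
2.4838 × 3.16881e-19 ≈ 7.871e-19 century.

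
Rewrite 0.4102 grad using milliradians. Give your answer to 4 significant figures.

6.443 mrad

1 gradian = 15.7080 mrad.
Then 0.4102 × 15.7080 ≈ 6.443 mrad.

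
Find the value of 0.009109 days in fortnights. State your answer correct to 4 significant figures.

1 day = 0.0714286 fortnight.
So 0.009109 × 0.0714286 ≈ 0.0006506 fortnight.

0.0006506 fortnight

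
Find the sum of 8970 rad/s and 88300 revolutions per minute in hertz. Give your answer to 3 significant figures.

2900 Hz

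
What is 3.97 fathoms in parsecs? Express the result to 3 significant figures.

2.35 × 10^-16 parsecs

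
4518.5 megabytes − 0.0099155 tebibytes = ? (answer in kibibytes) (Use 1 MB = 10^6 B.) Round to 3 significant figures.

-6.23e+6 kibibytes

4518.5 MB = 4.41260e+6 KiB and 0.0099155 TiB = 1.06467e+7 KiB.
4.41260e+6 − 1.06467e+7 ≈ -6.23e+6 KiB.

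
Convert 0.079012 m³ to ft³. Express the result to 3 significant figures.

2.79 cubic feet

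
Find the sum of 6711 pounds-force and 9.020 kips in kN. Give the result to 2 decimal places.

69.97 kilonewtons

6711 lbf = 29.85202 kN and 9.020 kip = 40.12296 kN.
29.85202 + 40.12296 ≈ 69.97 kN.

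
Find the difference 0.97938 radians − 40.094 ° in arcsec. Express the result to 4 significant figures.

57670 arcseconds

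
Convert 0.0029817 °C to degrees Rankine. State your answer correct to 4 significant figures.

491.7 °R

°R = (°C + 273.15) × 9/5.
Applying the formula gives 491.7 °R.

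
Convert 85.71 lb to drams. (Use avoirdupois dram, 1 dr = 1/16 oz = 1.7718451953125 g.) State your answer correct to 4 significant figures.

1 lb = 256.000 dr.
85.71 × 256.000 ≈ 21940 dr.

21940 drams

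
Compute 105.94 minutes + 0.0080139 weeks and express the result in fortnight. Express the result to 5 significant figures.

0.0092619 fortnights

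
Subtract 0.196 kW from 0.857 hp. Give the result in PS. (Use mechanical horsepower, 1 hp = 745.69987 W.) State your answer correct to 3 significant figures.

0.602 PS

0.857 hp = 0.868886 PS and 0.196 kW = 0.266486 PS.
0.868886 − 0.266486 ≈ 0.602 PS.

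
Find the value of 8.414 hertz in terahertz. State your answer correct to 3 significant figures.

1 hertz = 1.00000 × 10^-12 THz.
Thus 8.414 × 1.00000 × 10^-12 ≈ 8.41 × 10^-12 THz.

8.41 × 10^-12 terahertz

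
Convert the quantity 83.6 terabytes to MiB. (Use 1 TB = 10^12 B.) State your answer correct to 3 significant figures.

1 terabyte = 953674 MiB.
Thus 83.6 × 953674 ≈ 7.97e+7 MiB.

7.97e+7 MiB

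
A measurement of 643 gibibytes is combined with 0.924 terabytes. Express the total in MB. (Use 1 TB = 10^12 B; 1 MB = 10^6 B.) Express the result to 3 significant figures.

643 GiB = 690416 MB and 0.924 TB = 924000 MB.
690416 + 924000 ≈ 1.61 × 10^6 MB.

1.61 × 10^6 MB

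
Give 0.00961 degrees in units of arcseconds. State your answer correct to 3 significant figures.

1 ° = 3600.00 arcsec.
Thus 0.00961 × 3600.00 ≈ 34.6 arcsec.

34.6 arcsec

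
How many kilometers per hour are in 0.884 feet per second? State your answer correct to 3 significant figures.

0.970 km/h

1 ft/s = 1.09728 km/h.
So 0.884 × 1.09728 ≈ 0.970 km/h.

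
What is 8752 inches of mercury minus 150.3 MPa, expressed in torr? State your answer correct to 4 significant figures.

8752 inHg = 222301 torr and 150.3 MPa = 1.12734 × 10^6 torr.
222301 − 1.12734 × 10^6 ≈ -905000 torr.

-905000 torr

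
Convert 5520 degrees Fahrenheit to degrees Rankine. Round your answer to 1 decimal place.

5979.7 °R

°R = °F + 459.67.
Applying the formula gives 5979.7 °R.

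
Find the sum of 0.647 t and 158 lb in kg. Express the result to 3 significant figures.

719 kilograms

0.647 t = 647.000 kg and 158 lb = 71.6676 kg.
647.000 + 71.6676 ≈ 719 kg.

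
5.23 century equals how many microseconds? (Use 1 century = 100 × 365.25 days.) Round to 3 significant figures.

1.65e+16 microseconds

1 century = 3.15576e+15 μs.
Thus 5.23 × 3.15576e+15 ≈ 1.65e+16 μs.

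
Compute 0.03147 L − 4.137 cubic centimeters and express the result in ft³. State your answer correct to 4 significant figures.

0.0009653 ft³

0.03147 L = 0.00111135 ft³ and 4.137 cm³ = 0.000146097 ft³.
0.00111135 − 0.000146097 ≈ 0.0009653 ft³.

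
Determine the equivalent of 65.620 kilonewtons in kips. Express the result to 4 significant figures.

14.75 kips

1 kilonewton = 0.224809 kip.
So 65.620 × 0.224809 ≈ 14.75 kip.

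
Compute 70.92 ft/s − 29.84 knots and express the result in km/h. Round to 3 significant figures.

22.6 km/h

70.92 ft/s = 77.8191 km/h and 29.84 kn = 55.2637 km/h.
77.8191 − 55.2637 ≈ 22.6 km/h.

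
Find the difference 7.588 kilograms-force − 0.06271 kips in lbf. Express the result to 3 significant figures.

7.588 kgf = 16.7287 lbf and 0.06271 kip = 62.7100 lbf.
16.7287 − 62.7100 ≈ -46.0 lbf.

-46.0 lbf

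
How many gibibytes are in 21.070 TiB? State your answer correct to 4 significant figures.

21580 gibibytes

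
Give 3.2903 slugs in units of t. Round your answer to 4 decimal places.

0.0480 t

1 slug = 0.0145939 t.
Thus 3.2903 × 0.0145939 ≈ 0.0480 t.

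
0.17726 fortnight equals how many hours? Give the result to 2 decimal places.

1 fortnight = 336.000 h.
Then 0.17726 × 336.000 ≈ 59.56 h.

59.56 h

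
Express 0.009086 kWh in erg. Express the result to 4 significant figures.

3.271 × 10^11 erg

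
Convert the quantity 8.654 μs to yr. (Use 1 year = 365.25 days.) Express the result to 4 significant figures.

2.742 × 10^-13 yr

1 microsecond = 3.16881 × 10^-14 yr.
8.654 × 3.16881 × 10^-14 ≈ 2.742 × 10^-13 yr.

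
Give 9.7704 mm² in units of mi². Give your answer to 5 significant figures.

3.7724e-12 mi²

1 square millimeter = 3.86102e-13 square miles.
Then 9.7704 × 3.86102e-13 ≈ 3.7724e-12 mi².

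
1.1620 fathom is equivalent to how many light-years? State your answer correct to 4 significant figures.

2.246 × 10^-16 light-years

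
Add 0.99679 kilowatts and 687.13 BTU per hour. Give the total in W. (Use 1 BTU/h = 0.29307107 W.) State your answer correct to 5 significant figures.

1198.2 W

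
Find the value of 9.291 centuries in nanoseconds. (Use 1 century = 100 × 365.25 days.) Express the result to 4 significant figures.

2.932e+19 ns

1 century = 3.15576e+18 ns.
Then 9.291 × 3.15576e+18 ≈ 2.932e+19 ns.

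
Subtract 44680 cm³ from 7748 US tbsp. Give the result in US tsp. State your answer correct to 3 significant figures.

7748 US tbsp = 23244.0 US tsp and 44680 cm³ = 9064.86 US tsp.
23244.0 − 9064.86 ≈ 14200 US tsp.

14200 US tsp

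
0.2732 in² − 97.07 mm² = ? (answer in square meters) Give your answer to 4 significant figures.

7.919e-5 square meters

0.2732 in² = 0.000176258 m² and 97.07 mm² = 9.70700e-5 m².
0.000176258 − 9.70700e-5 ≈ 7.919e-5 m².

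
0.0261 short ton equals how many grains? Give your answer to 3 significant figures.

1 short ton = 1.40000 × 10^7 gr.
Thus 0.0261 × 1.40000 × 10^7 ≈ 365000 gr.

365000 gr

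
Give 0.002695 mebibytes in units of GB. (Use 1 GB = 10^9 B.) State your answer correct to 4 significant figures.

2.826 × 10^-6 gigabytes

1 MiB = 0.00104858 GB.
Then 0.002695 × 0.00104858 ≈ 2.826 × 10^-6 GB.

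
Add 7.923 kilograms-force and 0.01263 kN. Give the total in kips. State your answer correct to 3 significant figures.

7.923 kgf = 0.0174672 kip and 0.01263 kN = 0.00283934 kip.
0.0174672 + 0.00283934 ≈ 0.0203 kip.

0.0203 kip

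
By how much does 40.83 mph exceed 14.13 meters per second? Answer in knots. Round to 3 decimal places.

40.83 mph = 35.4803 kn and 14.13 m/s = 27.4665 kn.
35.4803 − 27.4665 ≈ 8.014 kn.

8.014 kn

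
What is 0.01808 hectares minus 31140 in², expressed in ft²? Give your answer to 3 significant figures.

0.01808 ha = 1946.12 ft² and 31140 in² = 216.250 ft².
1946.12 − 216.250 ≈ 1730 ft².

1730 ft²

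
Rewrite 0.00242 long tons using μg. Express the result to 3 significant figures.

1 long ton = 1.01605e+12 micrograms.
Thus 0.00242 × 1.01605e+12 ≈ 2.46e+9 μg.

2.46e+9 μg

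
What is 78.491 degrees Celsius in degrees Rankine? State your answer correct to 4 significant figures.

°R = (°C + 273.15) × 9/5.
Applying the formula gives 633.0 °R.

633.0 degrees Rankine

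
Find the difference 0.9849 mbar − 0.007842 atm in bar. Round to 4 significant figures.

-0.006961 bar

0.9849 mbar = 0.000984900 bar and 0.007842 atm = 0.00794591 bar.
0.000984900 − 0.00794591 ≈ -0.006961 bar.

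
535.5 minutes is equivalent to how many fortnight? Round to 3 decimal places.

0.027 fortnight

1 minute = 4.96032 × 10^-5 fortnight.
535.5 × 4.96032 × 10^-5 ≈ 0.027 fortnight.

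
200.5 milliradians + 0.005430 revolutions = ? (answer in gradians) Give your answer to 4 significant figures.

200.5 mrad = 12.7642 grad and 0.005430 rev = 2.17200 grad.
12.7642 + 2.17200 ≈ 14.94 grad.

14.94 grad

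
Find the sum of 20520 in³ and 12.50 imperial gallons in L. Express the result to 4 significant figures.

393.1 L

20520 in³ = 336.263 L and 12.50 imp gal = 56.8261 L.
336.263 + 56.8261 ≈ 393.1 L.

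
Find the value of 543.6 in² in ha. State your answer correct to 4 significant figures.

1 square inch = 6.45160 × 10^-8 hectares.
Then 543.6 × 6.45160 × 10^-8 ≈ 3.507 × 10^-5 ha.

3.507 × 10^-5 ha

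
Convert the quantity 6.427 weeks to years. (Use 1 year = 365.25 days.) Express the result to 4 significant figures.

0.1232 years

1 week = 0.0191650 yr.
Thus 6.427 × 0.0191650 ≈ 0.1232 yr.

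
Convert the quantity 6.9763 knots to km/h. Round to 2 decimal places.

1 kn = 1.85200 kilometers per hour.
Then 6.9763 × 1.85200 ≈ 12.92 km/h.

12.92 kilometers per hour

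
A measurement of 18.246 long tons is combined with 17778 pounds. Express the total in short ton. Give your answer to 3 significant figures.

29.3 short ton

18.246 long ton = 20.4355 short ton and 17778 lb = 8.88900 short ton.
20.4355 + 8.88900 ≈ 29.3 short ton.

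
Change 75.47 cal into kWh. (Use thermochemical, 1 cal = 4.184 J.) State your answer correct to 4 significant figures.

8.771e-5 kWh

1 cal = 1.16222e-6 kWh.
Then 75.47 × 1.16222e-6 ≈ 8.771e-5 kWh.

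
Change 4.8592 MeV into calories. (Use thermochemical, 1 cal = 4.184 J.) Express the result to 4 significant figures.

1.861 × 10^-13 cal

1 megaelectronvolt = 3.82929 × 10^-14 calories.
Then 4.8592 × 3.82929 × 10^-14 ≈ 1.861 × 10^-13 cal.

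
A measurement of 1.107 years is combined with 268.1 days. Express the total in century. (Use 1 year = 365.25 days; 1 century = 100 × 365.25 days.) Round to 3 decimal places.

1.107 yr = 0.0110700 century and 268.1 d = 0.00734018 century.
0.0110700 + 0.00734018 ≈ 0.018 century.

0.018 centuries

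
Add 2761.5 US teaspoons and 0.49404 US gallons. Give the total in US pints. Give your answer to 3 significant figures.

2761.5 US tsp = 28.7656 US pt and 0.49404 US gal = 3.95232 US pt.
28.7656 + 3.95232 ≈ 32.7 US pt.

32.7 US pt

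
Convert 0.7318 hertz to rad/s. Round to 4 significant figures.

1 hertz = 6.28319 rad/s.
So 0.7318 × 6.28319 ≈ 4.598 rad/s.

4.598 rad/s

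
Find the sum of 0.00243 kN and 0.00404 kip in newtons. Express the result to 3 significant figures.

0.00243 kN = 2.43000 N and 0.00404 kip = 17.9708 N.
2.43000 + 17.9708 ≈ 20.4 N.

20.4 newtons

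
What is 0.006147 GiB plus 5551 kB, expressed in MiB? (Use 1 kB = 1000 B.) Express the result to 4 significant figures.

0.006147 GiB = 6.29453 MiB and 5551 kB = 5.29385 MiB.
6.29453 + 5.29385 ≈ 11.59 MiB.

11.59 MiB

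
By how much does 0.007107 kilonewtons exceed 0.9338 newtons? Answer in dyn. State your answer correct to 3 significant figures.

0.007107 kN = 710700 dyn and 0.9338 N = 93380.0 dyn.
710700 − 93380.0 ≈ 617000 dyn.

617000 dyn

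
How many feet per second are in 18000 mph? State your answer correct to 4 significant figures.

26400 feet per second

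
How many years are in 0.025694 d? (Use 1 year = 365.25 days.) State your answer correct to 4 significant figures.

7.035e-5 years

1 day = 0.00273785 yr.
Then 0.025694 × 0.00273785 ≈ 7.035e-5 yr.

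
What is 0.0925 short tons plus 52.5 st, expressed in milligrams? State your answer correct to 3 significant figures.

4.17e+8 mg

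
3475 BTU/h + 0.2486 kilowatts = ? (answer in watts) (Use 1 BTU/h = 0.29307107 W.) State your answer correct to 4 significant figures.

3475 BTU/h = 1018.42 W and 0.2486 kW = 248.600 W.
1018.42 + 248.600 ≈ 1267 W.

1267 watts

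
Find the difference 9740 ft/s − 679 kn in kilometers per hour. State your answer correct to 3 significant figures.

9740 ft/s = 10687.5 km/h and 679 kn = 1257.51 km/h.
10687.5 − 1257.51 ≈ 9430 km/h.

9430 kilometers per hour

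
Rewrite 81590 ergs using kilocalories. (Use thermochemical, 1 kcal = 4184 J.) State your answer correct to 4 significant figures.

1 erg = 2.39006 × 10^-11 kilocalories.
81590 × 2.39006 × 10^-11 ≈ 1.950 × 10^-6 kcal.

1.950 × 10^-6 kcal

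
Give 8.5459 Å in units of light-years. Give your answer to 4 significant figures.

1 angstrom = 1.05700e-26 light-years.
So 8.5459 × 1.05700e-26 ≈ 9.033e-26 ly.

9.033e-26 light-years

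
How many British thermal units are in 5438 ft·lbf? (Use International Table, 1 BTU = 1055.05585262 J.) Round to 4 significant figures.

1 foot-pound = 0.00128507 BTU.
So 5438 × 0.00128507 ≈ 6.988 BTU.

6.988 BTU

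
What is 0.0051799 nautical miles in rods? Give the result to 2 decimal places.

1 nautical mile = 368.249 rods.
Thus 0.0051799 × 368.249 ≈ 1.91 rod.

1.91 rods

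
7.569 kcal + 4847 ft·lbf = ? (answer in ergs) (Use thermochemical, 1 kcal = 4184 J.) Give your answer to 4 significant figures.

3.824 × 10^11 erg

7.569 kcal = 3.16687 × 10^11 erg and 4847 ft·lbf = 6.57165 × 10^10 erg.
3.16687 × 10^11 + 6.57165 × 10^10 ≈ 3.824 × 10^11 erg.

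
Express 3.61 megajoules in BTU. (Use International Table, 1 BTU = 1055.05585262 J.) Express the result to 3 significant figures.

3420 British thermal units

1 megajoule = 947.817 British thermal units.
So 3.61 × 947.817 ≈ 3420 BTU.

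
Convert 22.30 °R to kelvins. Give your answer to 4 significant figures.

°R = K × 9/5.
Applying the formula gives 12.39 K.

12.39 K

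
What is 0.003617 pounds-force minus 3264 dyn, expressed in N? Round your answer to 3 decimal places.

0.003617 lbf = 0.0160892 N and 3264 dyn = 0.0326400 N.
0.0160892 − 0.0326400 ≈ -0.017 N.

-0.017 newtons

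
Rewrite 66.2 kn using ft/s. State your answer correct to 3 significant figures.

1 kn = 1.68781 ft/s.
Then 66.2 × 1.68781 ≈ 112 ft/s.

112 ft/s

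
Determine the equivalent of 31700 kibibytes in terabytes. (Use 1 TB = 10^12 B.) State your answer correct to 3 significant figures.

1 kibibyte = 1.02400 × 10^-9 terabytes.
Thus 31700 × 1.02400 × 10^-9 ≈ 3.25 × 10^-5 TB.

3.25 × 10^-5 TB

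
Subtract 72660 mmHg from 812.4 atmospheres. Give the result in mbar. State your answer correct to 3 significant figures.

812.4 atm = 823164 mbar and 72660 mmHg = 96872.0 mbar.
823164 − 96872.0 ≈ 726000 mbar.

726000 mbar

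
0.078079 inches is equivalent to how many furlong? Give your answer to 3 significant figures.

9.86 × 10^-6 furlong

1 in = 0.000126263 furlong.
So 0.078079 × 0.000126263 ≈ 9.86 × 10^-6 furlong.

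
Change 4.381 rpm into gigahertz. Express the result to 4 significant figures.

1 rpm = 1.66667 × 10^-11 GHz.
So 4.381 × 1.66667 × 10^-11 ≈ 7.302 × 10^-11 GHz.

7.302 × 10^-11 gigahertz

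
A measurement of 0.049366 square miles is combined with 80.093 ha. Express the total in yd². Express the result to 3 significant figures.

1.11 × 10^6 yd²

0.049366 mi² = 152916 yd² and 80.093 ha = 957904 yd².
152916 + 957904 ≈ 1.11 × 10^6 yd².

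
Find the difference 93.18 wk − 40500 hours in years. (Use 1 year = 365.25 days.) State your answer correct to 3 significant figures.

-2.83 yr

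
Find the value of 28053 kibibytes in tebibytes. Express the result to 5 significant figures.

2.6126e-5 tebibytes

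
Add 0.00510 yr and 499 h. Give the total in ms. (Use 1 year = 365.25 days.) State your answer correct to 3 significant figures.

0.00510 yr = 1.60944e+8 ms and 499 h = 1.79640e+9 ms.
1.60944e+8 + 1.79640e+9 ≈ 1.96e+9 ms.

1.96e+9 ms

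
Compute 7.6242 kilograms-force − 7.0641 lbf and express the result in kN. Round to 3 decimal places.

0.043 kN

7.6242 kgf = 0.0747679 kN and 7.0641 lbf = 0.0314227 kN.
0.0747679 − 0.0314227 ≈ 0.043 kN.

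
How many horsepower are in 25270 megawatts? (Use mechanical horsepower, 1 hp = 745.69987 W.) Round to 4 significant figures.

1 megawatt = 1341.02 hp.
Then 25270 × 1341.02 ≈ 3.389 × 10^7 hp.

3.389 × 10^7 hp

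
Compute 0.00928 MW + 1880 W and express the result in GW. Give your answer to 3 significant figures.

1.12e-5 GW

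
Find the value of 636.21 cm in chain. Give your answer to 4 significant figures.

0.3163 chains

1 centimeter = 0.000497097 chains.
Thus 636.21 × 0.000497097 ≈ 0.3163 chain.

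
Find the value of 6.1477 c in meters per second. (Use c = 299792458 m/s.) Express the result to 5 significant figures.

1.8430e+9 m/s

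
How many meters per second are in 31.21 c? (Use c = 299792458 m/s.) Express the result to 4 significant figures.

1 c = 2.99792e+8 m/s.
Then 31.21 × 2.99792e+8 ≈ 9.357e+9 m/s.

9.357e+9 m/s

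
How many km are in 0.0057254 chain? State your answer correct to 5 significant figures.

0.00011518 kilometers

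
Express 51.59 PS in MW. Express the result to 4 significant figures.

0.03794 MW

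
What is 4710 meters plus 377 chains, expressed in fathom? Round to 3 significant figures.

6720 fathom

4710 m = 2575.46 fathom and 377 chain = 4147.00 fathom.
2575.46 + 4147.00 ≈ 6720 fathom.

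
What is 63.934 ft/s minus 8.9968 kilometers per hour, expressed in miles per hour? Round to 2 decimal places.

38.00 mph

63.934 ft/s = 43.5914 mph and 8.9968 km/h = 5.59035 mph.
43.5914 − 5.59035 ≈ 38.00 mph.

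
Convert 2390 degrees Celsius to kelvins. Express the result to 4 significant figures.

K = °C + 273.15.
Applying the formula gives 2663 K.

2663 kelvins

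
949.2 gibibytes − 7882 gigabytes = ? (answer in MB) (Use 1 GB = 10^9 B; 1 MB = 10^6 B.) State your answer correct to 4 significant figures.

949.2 GiB = 1.01920 × 10^6 MB and 7882 GB = 7.88200 × 10^6 MB.
1.01920 × 10^6 − 7.88200 × 10^6 ≈ -6.863 × 10^6 MB.

-6.863 × 10^6 MB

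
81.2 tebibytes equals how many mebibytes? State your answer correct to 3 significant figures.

8.51e+7 MiB

1 tebibyte = 1.04858e+6 MiB.
Thus 81.2 × 1.04858e+6 ≈ 8.51e+7 MiB.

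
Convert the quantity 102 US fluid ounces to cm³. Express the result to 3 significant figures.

1 US fl oz = 29.5735 cm³.
102 × 29.5735 ≈ 3020 cm³.

3020 cubic centimeters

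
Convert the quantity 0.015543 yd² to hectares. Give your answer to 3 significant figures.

1.30 × 10^-6 hectares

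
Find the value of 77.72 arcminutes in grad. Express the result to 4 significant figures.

1 arcmin = 0.0185185 gradians.
So 77.72 × 0.0185185 ≈ 1.439 grad.

1.439 gradians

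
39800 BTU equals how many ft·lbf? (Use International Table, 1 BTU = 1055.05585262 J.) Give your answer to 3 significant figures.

1 BTU = 778.169 ft·lbf.
Then 39800 × 778.169 ≈ 3.10e+7 ft·lbf.

3.10e+7 ft·lbf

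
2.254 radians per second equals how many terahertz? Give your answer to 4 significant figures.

3.587 × 10^-13 THz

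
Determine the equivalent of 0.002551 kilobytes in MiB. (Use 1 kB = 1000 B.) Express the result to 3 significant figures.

1 kB = 0.000953674 mebibytes.
Then 0.002551 × 0.000953674 ≈ 2.43 × 10^-6 MiB.

2.43 × 10^-6 MiB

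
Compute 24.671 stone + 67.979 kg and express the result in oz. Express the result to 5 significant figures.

7924.2 oz

24.671 st = 5526.30 oz and 67.979 kg = 2397.89 oz.
5526.30 + 2397.89 ≈ 7924.2 oz.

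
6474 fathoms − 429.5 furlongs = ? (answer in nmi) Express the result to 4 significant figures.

6474 fathom = 6.39290 nmi and 429.5 furlong = 46.6532 nmi.
6.39290 − 46.6532 ≈ -40.26 nmi.

-40.26 nmi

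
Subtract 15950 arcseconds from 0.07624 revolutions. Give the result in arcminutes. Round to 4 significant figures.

0.07624 rev = 1646.78 arcmin and 15950 arcsec = 265.833 arcmin.
1646.78 − 265.833 ≈ 1381 arcmin.

1381 arcmin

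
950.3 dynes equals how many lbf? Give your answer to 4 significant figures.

0.002136 pounds-force

1 dyn = 2.24809e-6 pounds-force.
Thus 950.3 × 2.24809e-6 ≈ 0.002136 lbf.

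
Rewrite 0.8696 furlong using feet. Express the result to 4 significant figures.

573.9 ft

1 furlong = 660.000 ft.
Then 0.8696 × 660.000 ≈ 573.9 ft.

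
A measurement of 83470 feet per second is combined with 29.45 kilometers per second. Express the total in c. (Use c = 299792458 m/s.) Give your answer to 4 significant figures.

83470 ft/s = 8.48642e-5 c and 29.45 km/s = 9.82346e-5 c.
8.48642e-5 + 9.82346e-5 ≈ 0.0001831 c.

0.0001831 c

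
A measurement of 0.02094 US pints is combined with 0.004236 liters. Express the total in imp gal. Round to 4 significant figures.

0.02094 US pt = 0.00217952 imp gal and 0.004236 L = 0.000931790 imp gal.
0.00217952 + 0.000931790 ≈ 0.003111 imp gal.

0.003111 imp gal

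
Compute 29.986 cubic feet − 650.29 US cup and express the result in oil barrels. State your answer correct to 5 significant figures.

4.3730 oil barrels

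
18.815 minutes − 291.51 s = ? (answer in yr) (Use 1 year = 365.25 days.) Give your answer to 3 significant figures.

2.65e-5 yr

18.815 min = 3.57727e-5 yr and 291.51 s = 9.23739e-6 yr.
3.57727e-5 − 9.23739e-6 ≈ 2.65e-5 yr.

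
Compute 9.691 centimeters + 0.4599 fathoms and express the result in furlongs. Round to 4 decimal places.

9.691 cm = 0.000481737 furlong and 0.4599 fathom = 0.00418091 furlong.
0.000481737 + 0.00418091 ≈ 0.0047 furlong.

0.0047 furlongs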